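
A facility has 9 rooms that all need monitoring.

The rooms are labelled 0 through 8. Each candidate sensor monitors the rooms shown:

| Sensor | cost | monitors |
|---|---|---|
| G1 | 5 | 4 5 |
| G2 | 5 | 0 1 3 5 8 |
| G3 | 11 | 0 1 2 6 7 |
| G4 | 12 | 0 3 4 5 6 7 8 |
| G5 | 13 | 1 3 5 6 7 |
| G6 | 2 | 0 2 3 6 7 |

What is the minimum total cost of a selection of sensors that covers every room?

G1, G2, G6 together cover every room (G1 ∪ G2 ∪ G6 = {0, 1, 2, 3, 4, 5, 6, 7, 8}); total cost 5 + 5 + 2 = 12.
No covering selection has total cost below 12.

12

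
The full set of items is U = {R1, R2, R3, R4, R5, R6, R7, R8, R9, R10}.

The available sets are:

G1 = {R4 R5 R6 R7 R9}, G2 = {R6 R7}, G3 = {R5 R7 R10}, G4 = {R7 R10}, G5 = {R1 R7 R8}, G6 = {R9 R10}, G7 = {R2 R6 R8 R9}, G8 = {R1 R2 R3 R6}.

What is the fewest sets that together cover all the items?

G1, G3, G5, and G8 cover everything between them: the union {R1, R2, R3, R4, R5, R6, R7, R8, R9, R10} is all of U.
No 3 of the 8 sets cover everything (all 56 combinations miss at least one item), so 4 is optimal.

4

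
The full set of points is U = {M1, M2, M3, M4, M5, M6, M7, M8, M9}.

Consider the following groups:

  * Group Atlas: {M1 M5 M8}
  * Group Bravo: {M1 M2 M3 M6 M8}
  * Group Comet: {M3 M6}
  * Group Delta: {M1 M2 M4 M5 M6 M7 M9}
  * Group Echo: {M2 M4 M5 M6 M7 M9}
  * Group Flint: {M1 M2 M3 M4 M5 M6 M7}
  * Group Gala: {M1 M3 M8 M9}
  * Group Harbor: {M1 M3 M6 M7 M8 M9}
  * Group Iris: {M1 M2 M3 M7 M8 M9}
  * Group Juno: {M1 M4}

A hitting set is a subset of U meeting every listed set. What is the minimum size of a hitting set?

Take H = {M1, M6}. Each listed group contains at least one of these, so H is a hitting set of size 2.
The groups Atlas, Comet are pairwise disjoint, so any hitting set needs a separate point for each — at least 2. Hence 2 is optimal.

2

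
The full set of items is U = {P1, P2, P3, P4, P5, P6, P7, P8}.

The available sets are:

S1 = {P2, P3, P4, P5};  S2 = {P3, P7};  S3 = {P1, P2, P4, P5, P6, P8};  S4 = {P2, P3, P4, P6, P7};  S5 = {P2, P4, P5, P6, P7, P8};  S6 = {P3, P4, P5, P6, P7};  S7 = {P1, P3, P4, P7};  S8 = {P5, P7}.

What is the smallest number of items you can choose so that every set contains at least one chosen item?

2

The 2 items {P4, P7} hit every set.
The sets S2, S3 are pairwise disjoint, so any hitting set needs a separate item for each — at least 2. Hence 2 is optimal.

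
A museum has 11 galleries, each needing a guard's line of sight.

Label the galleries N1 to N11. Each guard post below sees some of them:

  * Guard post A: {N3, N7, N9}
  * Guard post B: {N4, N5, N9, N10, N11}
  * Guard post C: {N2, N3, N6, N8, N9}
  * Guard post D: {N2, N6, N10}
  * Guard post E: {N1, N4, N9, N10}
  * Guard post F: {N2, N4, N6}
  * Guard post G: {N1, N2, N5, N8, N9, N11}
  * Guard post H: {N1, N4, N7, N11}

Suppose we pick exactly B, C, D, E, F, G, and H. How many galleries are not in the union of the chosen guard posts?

Union of B, C, D, E, F, G, H = {N1, N2, N3, N4, N5, N6, N7, N8, N9, N10, N11} — that's every gallery, so 0 are uncovered.

0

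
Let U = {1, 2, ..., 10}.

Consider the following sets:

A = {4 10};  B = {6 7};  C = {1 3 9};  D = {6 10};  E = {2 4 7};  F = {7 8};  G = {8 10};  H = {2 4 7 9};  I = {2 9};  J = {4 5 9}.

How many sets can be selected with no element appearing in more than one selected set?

A, B, C are pairwise disjoint (A={4,10}; B={6,7}; C={1,3,9}).
Every remaining set overlaps one of these, and no 4 of the listed sets are pairwise disjoint, so 3 is the maximum.

3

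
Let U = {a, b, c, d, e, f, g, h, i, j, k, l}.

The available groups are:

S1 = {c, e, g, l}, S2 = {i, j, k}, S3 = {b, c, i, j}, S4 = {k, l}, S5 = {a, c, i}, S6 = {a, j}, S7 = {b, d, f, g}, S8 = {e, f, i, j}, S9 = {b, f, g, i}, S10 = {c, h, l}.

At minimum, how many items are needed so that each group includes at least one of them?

The 4 items {a, b, i, l} hit every group.
No choice of 3 items meets every group, so 4 is the minimum.

4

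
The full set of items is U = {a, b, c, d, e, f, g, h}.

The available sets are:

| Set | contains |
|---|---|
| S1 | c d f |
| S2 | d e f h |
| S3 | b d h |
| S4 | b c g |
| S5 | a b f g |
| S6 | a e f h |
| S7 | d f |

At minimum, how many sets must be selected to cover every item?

3

Take {S1, S2, S5}. Their union is {a, b, c, d, e, f, g, h}, which is all 8 items.
No 2 of the 7 sets cover everything (all 21 combinations miss at least one item), so 3 is optimal.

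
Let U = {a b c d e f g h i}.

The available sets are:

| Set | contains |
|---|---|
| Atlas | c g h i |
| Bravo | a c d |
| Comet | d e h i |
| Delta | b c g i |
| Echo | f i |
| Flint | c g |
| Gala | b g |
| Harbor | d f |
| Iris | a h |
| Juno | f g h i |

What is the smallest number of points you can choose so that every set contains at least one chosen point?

4

The 4 points {b, c, f, h} hit every set.
No choice of 3 points meets every set, so 4 is the minimum.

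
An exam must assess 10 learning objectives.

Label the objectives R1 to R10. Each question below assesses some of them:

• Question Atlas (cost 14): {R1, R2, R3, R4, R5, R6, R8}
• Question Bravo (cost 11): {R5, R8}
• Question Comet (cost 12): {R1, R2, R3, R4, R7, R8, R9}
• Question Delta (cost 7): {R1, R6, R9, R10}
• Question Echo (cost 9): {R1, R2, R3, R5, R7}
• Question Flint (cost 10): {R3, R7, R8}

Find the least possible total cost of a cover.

28

Comet, Delta, Echo together cover every objective (Comet ∪ Delta ∪ Echo = {R1, R2, R3, R4, R5, R6, R7, R8, R9, R10}); total cost 12 + 7 + 9 = 28.
No covering selection has total cost below 28.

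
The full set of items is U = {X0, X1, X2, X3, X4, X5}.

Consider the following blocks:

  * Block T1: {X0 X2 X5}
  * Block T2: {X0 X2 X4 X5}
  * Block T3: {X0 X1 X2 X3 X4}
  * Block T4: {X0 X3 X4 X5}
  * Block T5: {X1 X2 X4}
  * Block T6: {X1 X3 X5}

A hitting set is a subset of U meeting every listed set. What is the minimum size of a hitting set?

Take H = {X4, X5}. Each listed block contains at least one of these, so H is a hitting set of size 2.
No single item lies in every block, so at least 2 are needed and 2 is optimal.

2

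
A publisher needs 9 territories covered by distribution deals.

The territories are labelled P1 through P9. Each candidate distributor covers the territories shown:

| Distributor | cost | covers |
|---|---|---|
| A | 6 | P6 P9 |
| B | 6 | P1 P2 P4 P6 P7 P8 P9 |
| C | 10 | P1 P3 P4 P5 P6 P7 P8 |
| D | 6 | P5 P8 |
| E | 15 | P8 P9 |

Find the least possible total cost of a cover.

16

B, C together cover every territory (B ∪ C = {P1, P2, P3, P4, P5, P6, P7, P8, P9}); total cost 6 + 10 = 16.
No covering selection has total cost below 16.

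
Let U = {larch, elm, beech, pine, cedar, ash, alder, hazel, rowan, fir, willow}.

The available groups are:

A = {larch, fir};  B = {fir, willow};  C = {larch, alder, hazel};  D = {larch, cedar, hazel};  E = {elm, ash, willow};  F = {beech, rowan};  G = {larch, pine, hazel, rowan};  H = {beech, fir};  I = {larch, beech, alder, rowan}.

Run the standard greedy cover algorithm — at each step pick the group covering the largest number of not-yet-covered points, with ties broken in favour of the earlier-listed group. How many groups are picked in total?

Greedy: pick G (covers 4 new) → pick E (covers 3 new) → pick H (covers 2 new) → pick C (covers 1 new) → pick D (covers 1 new). Total picks: 5.

5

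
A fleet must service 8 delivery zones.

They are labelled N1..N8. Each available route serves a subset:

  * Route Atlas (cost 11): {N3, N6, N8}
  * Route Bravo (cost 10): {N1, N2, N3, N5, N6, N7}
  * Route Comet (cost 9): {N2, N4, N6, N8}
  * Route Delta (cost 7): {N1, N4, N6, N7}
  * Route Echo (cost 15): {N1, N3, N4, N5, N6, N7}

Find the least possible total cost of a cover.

Bravo, Comet together cover every zone (Bravo ∪ Comet = {N1, N2, N3, N4, N5, N6, N7, N8}); total cost 10 + 9 = 19.
No covering selection has total cost below 19.

19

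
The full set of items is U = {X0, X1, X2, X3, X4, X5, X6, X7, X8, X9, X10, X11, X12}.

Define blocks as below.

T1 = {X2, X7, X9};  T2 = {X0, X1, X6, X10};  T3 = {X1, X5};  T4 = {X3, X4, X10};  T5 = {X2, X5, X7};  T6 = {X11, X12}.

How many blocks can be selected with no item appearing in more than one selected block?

T1, T3, T4, T6 are pairwise disjoint (T1={X2,X7,X9}; T3={X1,X5}; T4={X3,X4,X10}; T6={X11,X12}).
Every remaining block overlaps one of these, and no 5 of the listed blocks are pairwise disjoint, so 4 is the maximum.

4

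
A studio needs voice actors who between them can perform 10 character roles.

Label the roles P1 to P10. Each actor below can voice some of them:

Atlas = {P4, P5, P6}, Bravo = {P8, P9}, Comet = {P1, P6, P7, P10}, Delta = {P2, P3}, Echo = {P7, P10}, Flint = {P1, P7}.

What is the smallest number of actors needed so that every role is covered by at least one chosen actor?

Atlas and Bravo and Comet and Delta together: Atlas ∪ Bravo ∪ Comet ∪ Delta = {P1, P2, P3, P4, P5, P6, P7, P8, P9, P10} — every role is covered.
Only Atlas contains P4, so Atlas is forced; the remaining 7 roles need at least 3 more actors (each remaining actor adds at most 3) — so at least 4 actors are needed, and 4 is optimal.

4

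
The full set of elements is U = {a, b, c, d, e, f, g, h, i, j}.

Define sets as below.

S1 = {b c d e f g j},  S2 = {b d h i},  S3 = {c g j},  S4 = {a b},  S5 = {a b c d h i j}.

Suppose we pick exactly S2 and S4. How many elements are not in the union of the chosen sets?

5

Union of S2, S4 = {a, b, d, h, i}.
Not covered: c, e, f, g, j — 5 elements.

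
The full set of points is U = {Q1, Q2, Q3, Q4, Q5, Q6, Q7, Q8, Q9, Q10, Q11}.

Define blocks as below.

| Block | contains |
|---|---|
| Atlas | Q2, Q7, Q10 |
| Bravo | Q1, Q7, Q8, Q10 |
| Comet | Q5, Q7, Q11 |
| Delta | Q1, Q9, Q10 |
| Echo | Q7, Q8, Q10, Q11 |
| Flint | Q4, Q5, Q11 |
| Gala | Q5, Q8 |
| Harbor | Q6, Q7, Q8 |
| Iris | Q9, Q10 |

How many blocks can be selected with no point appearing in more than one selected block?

3

Delta, Flint, Harbor are pairwise disjoint (Delta={Q1,Q9,Q10}; Flint={Q4,Q5,Q11}; Harbor={Q6,Q7,Q8}).
Every remaining block overlaps one of these, and no 4 of the listed blocks are pairwise disjoint, so 3 is the maximum.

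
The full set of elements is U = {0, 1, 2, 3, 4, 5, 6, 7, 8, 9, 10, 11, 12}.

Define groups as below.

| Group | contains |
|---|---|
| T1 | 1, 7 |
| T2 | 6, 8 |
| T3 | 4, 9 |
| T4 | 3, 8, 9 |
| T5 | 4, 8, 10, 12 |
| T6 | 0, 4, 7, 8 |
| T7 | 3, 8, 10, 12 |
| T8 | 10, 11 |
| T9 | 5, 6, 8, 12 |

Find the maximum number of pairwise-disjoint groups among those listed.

4

T1, T3, T8, T9 are pairwise disjoint (T1={1,7}; T3={4,9}; T8={10,11}; T9={5,6,8,12}).
Every remaining group overlaps one of these, and no 5 of the listed groups are pairwise disjoint, so 4 is the maximum.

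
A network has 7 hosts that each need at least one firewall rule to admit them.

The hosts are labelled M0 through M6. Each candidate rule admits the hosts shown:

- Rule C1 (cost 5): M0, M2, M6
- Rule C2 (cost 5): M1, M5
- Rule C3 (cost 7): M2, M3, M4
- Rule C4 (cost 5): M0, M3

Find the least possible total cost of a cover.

17

C1, C2, C3 together cover every host (C1 ∪ C2 ∪ C3 = {M0, M1, M2, M3, M4, M5, M6}); total cost 5 + 5 + 7 = 17.
No covering selection has total cost below 17.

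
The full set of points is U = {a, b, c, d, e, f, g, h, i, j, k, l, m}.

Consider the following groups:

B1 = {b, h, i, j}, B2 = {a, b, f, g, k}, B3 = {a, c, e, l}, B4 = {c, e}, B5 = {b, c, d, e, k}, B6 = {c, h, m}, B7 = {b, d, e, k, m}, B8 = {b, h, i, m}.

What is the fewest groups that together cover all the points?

4

Take {B1, B2, B3, B7}. Their union is {a, b, c, d, e, f, g, h, i, j, k, l, m}, which is all 13 points.
Only B2 contains f, so B2 is forced; the remaining 8 points need at least 3 more groups (each remaining group adds at most 3) — so at least 4 groups are needed, and 4 is optimal.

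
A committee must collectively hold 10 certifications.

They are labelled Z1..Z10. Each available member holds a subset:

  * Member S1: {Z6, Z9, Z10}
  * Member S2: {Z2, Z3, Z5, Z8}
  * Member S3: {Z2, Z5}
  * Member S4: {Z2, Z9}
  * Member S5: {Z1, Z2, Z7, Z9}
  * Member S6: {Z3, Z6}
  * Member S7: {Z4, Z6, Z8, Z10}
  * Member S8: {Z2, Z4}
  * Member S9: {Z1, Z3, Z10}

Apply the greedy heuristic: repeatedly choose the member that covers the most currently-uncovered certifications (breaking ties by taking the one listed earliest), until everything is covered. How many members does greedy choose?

Greedy: pick S2 (covers 4 new) → pick S1 (covers 3 new) → pick S5 (covers 2 new) → pick S7 (covers 1 new). Total picks: 4.
(The true minimum cover uses only 3 members, so greedy is not optimal here.)

4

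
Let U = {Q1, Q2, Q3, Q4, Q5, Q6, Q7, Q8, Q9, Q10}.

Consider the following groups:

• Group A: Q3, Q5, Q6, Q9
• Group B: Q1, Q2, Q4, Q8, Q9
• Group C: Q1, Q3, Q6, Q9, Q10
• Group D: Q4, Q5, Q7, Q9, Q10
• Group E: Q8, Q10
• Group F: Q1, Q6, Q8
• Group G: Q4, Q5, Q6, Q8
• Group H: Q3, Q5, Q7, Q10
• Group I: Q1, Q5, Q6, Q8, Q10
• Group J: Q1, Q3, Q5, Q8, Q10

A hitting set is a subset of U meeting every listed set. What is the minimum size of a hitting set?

T = {Q5, Q8, Q9} meets every group (each contains at least one member of T), and |T| = 3.
No choice of 2 items meets every group, so 3 is the minimum.

3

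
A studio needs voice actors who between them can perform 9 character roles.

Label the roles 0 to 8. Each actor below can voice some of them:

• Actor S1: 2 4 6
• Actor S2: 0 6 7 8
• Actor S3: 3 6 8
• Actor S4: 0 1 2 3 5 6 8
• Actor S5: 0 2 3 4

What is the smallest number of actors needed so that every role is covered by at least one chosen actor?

3

Take {S2, S4, S5}. Their union is {0, 1, 2, 3, 4, 5, 6, 7, 8}, which is all 9 roles.
Only S4 contains 1, so S4 is forced; the remaining 2 roles need at least 2 more actors (each remaining actor adds at most 1) — so at least 3 actors are needed, and 3 is optimal.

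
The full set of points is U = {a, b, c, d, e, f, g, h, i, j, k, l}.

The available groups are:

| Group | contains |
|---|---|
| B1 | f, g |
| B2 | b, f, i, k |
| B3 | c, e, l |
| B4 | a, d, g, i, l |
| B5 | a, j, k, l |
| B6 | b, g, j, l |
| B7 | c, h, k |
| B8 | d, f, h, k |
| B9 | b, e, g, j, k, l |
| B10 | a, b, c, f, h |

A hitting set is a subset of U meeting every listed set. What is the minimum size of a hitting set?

3

T = {f, h, l} meets every group (each contains at least one member of T), and |T| = 3.
No choice of 2 points meets every group, so 3 is the minimum.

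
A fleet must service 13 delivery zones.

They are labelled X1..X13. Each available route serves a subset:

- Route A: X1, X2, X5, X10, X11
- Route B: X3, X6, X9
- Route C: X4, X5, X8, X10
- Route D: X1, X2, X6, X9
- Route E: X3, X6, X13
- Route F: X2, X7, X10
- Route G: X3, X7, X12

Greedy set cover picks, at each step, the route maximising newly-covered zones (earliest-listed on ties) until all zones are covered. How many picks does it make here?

Greedy: pick A (covers 5 new) → pick B (covers 3 new) → pick C (covers 2 new) → pick G (covers 2 new) → pick E (covers 1 new). Total picks: 5.

5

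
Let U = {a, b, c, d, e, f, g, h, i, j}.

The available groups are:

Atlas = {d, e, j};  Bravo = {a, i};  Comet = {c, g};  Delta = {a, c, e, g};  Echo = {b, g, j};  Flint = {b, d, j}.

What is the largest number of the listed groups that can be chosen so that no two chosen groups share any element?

Atlas, Bravo, Comet are pairwise disjoint (Atlas={d,e,j}; Bravo={a,i}; Comet={c,g}).
Every remaining group overlaps one of these, and no 4 of the listed groups are pairwise disjoint, so 3 is the maximum.

3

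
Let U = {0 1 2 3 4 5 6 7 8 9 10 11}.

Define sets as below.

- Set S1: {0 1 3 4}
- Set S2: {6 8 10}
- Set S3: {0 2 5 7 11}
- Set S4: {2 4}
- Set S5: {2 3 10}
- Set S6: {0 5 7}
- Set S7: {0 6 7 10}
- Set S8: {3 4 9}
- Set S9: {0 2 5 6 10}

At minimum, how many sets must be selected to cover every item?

S1 and S2 and S3 and S8 together: S1 ∪ S2 ∪ S3 ∪ S8 = {0, 1, 2, 3, 4, 5, 6, 7, 8, 9, 10, 11} — every item is covered.
Only S3 contains 11, so S3 is forced; the remaining 7 items need at least 3 more sets (each remaining set adds at most 3) — so at least 4 sets are needed, and 4 is optimal.

4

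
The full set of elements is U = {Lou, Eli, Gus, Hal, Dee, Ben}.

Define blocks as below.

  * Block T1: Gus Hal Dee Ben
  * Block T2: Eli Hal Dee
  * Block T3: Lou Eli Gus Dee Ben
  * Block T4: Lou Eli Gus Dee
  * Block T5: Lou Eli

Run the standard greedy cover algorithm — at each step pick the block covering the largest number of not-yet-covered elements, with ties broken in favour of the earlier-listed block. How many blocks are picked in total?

2

Greedy: pick T3 (covers 5 new) → pick T1 (covers 1 new). Total picks: 2.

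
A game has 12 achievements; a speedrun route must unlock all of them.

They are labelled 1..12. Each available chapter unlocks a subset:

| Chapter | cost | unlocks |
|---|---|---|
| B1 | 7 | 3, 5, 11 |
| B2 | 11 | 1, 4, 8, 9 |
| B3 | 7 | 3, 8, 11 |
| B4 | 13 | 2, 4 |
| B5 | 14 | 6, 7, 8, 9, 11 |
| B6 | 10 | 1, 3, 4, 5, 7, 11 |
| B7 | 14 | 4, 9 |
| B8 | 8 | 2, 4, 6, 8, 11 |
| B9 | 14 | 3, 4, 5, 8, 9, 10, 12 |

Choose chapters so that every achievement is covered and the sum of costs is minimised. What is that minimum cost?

B6, B8, B9 together cover every achievement (B6 ∪ B8 ∪ B9 = {1, 2, 3, 4, 5, 6, 7, 8, 9, 10, 11, 12}); total cost 10 + 8 + 14 = 32.
No covering selection has total cost below 32.

32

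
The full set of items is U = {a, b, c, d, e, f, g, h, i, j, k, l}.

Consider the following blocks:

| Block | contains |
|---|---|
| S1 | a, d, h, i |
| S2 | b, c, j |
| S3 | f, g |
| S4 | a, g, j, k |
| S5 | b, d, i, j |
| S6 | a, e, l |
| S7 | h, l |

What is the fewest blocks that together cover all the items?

S1, S2, S3, S4, and S6 cover everything between them: the union {a, b, c, d, e, f, g, h, i, j, k, l} is all of U.
No 4 of the 7 blocks cover everything (all 35 combinations miss at least one item), so 5 is optimal.

5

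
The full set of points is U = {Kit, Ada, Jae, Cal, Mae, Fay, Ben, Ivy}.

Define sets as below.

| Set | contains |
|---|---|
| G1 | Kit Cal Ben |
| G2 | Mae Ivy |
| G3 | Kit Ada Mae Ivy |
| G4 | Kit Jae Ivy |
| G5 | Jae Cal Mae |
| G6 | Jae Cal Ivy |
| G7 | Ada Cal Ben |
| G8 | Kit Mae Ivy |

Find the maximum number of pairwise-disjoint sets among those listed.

G4, G7 are pairwise disjoint (G4={Kit,Jae,Ivy}; G7={Ada,Cal,Ben}).
Every remaining set overlaps one of these, and no 3 of the listed sets are pairwise disjoint, so 2 is the maximum.

2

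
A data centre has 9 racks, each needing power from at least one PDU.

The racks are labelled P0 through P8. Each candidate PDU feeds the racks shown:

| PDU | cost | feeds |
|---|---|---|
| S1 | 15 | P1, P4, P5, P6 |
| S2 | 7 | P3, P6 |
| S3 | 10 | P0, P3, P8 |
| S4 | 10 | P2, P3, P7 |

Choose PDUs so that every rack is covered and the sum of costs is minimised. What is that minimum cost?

35

S1, S3, S4 together cover every rack (S1 ∪ S3 ∪ S4 = {P0, P1, P2, P3, P4, P5, P6, P7, P8}); total cost 15 + 10 + 10 = 35.
No covering selection has total cost below 35.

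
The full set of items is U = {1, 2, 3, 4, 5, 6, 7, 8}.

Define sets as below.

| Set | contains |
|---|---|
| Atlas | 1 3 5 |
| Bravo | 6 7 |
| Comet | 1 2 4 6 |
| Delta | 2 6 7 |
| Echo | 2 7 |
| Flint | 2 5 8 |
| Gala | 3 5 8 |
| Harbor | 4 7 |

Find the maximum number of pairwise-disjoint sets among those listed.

Bravo, Flint are pairwise disjoint (Bravo={6,7}; Flint={2,5,8}).
Every remaining set overlaps one of these, and no 3 of the listed sets are pairwise disjoint, so 2 is the maximum.

2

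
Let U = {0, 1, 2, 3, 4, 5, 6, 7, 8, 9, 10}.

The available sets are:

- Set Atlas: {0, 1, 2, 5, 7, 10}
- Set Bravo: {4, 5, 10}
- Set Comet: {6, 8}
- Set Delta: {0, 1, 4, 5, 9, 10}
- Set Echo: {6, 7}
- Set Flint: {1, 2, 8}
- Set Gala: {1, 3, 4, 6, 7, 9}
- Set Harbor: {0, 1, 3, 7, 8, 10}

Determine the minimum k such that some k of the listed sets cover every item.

Atlas, Gala, and Harbor cover everything between them: the union {0, 1, 2, 3, 4, 5, 6, 7, 8, 9, 10} is all of U.
No 2 of the 8 sets cover everything (all 28 combinations miss at least one item), so 3 is optimal.

3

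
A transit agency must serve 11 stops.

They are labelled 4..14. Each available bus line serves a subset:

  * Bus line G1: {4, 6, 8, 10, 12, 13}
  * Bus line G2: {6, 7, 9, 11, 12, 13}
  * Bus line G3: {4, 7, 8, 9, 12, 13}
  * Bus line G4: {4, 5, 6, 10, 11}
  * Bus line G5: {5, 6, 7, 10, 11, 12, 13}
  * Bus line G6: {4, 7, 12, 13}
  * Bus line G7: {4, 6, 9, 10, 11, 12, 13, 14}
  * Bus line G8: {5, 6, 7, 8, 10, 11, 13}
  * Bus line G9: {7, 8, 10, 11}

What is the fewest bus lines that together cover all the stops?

G7 and G8 together: G7 ∪ G8 = {4, 5, 6, 7, 8, 9, 10, 11, 12, 13, 14} — every stop is covered.
No single bus line has all 11 stops (the largest, G7, has 8), so 2 is optimal.

2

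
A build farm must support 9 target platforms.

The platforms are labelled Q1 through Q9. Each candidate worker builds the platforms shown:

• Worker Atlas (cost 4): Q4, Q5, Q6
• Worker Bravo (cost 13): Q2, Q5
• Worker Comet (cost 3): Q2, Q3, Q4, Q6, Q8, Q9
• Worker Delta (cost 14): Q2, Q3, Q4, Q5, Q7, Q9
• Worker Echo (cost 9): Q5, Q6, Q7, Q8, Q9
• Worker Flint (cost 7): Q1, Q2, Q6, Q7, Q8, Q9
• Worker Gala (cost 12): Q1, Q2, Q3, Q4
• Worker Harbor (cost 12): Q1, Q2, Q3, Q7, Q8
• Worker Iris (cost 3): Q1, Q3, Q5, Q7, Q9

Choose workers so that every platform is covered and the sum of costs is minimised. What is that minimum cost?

Comet, Iris together cover every platform (Comet ∪ Iris = {Q1, Q2, Q3, Q4, Q5, Q6, Q7, Q8, Q9}); total cost 3 + 3 = 6.
No covering selection has total cost below 6.

6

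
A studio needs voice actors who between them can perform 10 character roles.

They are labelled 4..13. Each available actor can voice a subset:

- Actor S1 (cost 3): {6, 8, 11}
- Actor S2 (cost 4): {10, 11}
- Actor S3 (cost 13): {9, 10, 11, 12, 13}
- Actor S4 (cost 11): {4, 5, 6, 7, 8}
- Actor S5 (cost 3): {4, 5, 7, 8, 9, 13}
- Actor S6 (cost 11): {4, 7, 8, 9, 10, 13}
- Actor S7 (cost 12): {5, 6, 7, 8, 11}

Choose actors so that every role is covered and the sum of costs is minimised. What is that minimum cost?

19

S1, S3, S5 together cover every role (S1 ∪ S3 ∪ S5 = {4, 5, 6, 7, 8, 9, 10, 11, 12, 13}); total cost 3 + 13 + 3 = 19.
The greedy pick S5, S1, S2, S3 costs 23; no covering selection beats 19.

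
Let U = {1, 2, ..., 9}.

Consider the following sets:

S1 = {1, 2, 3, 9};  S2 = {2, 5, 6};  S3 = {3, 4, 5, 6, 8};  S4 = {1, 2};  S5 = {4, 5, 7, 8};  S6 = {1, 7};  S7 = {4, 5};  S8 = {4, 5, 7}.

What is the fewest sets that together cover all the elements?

S1 and S3 and S8 together: S1 ∪ S3 ∪ S8 = {1, 2, 3, 4, 5, 6, 7, 8, 9} — every element is covered.
Only S1 contains 9, so S1 is forced; the remaining 5 elements need at least 2 more sets (each remaining set adds at most 4) — so at least 3 sets are needed, and 3 is optimal.

3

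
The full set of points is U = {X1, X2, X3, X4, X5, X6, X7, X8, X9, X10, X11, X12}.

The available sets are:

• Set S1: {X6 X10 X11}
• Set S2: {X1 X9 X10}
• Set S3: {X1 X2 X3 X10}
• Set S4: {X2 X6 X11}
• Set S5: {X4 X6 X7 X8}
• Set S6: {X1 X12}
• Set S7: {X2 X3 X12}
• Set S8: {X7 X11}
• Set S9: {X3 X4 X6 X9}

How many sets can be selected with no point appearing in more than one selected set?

S6, S8, S9 are pairwise disjoint (S6={X1,X12}; S8={X7,X11}; S9={X3,X4,X6,X9}).
Every remaining set overlaps one of these, and no 4 of the listed sets are pairwise disjoint, so 3 is the maximum.

3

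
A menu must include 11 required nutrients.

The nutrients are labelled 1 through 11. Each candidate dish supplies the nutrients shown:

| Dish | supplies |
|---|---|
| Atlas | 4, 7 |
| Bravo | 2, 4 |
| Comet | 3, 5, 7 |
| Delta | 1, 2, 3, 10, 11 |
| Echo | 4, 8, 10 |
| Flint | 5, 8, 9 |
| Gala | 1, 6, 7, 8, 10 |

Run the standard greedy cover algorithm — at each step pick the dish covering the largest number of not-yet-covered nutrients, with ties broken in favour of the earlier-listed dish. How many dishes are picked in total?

4

Greedy: pick Delta (covers 5 new) → pick Flint (covers 3 new) → pick Atlas (covers 2 new) → pick Gala (covers 1 new). Total picks: 4.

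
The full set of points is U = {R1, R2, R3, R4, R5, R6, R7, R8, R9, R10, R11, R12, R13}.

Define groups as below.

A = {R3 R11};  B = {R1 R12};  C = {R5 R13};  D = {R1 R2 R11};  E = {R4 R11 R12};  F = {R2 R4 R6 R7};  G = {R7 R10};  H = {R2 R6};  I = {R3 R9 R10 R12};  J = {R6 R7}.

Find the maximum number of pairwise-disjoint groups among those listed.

5

A, B, C, G, H are pairwise disjoint (A={R3,R11}; B={R1,R12}; C={R5,R13}; G={R7,R10}; H={R2,R6}).
Every remaining group overlaps one of these, and no 6 of the listed groups are pairwise disjoint, so 5 is the maximum.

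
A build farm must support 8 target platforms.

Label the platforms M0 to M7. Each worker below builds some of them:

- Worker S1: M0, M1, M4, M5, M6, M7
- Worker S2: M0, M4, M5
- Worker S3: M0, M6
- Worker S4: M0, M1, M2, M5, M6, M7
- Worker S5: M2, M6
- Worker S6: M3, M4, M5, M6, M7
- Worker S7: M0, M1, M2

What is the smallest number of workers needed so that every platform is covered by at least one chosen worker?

S4 and S6 together: S4 ∪ S6 = {M0, M1, M2, M3, M4, M5, M6, M7} — every platform is covered.
No single worker has all 8 platforms (the largest, S1, has 6), so 2 is optimal.

2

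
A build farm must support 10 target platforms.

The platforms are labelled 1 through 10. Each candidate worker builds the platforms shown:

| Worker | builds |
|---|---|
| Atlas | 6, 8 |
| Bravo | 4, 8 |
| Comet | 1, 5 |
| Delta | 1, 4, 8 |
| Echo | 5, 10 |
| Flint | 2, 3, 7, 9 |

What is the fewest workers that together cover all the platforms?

Take {Atlas, Delta, Echo, Flint}. Their union is {1, 2, 3, 4, 5, 6, 7, 8, 9, 10}, which is all 10 platforms.
No 3 of the 6 workers cover everything (all 20 combinations miss at least one platform), so 4 is optimal.

4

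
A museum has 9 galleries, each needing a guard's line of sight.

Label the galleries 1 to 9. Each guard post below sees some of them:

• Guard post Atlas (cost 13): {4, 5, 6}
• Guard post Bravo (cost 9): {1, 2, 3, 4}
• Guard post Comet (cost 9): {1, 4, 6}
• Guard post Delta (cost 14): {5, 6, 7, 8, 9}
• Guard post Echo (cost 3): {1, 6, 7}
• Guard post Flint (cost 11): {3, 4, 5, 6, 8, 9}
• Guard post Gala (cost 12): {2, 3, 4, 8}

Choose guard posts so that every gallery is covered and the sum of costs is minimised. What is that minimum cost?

Bravo, Echo, Flint together cover every gallery (Bravo ∪ Echo ∪ Flint = {1, 2, 3, 4, 5, 6, 7, 8, 9}); total cost 9 + 3 + 11 = 23.
No covering selection has total cost below 23.

23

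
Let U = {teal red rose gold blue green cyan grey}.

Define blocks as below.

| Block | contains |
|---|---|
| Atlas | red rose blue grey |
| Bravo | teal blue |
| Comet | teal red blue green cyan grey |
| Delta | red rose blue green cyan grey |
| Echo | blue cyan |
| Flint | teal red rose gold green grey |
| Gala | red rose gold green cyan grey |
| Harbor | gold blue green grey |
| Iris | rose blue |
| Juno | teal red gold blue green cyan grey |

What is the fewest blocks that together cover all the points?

2

Take {Comet, Flint}. Their union is {teal, red, rose, gold, blue, green, cyan, grey}, which is all 8 points.
No single block has all 8 points (the largest, Juno, has 7), so 2 is optimal.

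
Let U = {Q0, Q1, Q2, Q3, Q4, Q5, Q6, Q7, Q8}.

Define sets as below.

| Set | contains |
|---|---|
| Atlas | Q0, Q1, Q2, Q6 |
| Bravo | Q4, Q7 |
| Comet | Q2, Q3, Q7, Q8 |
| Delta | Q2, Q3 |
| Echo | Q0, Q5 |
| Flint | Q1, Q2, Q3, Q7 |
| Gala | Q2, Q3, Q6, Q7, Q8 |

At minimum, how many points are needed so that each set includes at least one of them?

3

Take H = {Q0, Q3, Q7}. Each listed set contains at least one of these, so H is a hitting set of size 3.
The sets Bravo, Delta, Echo are pairwise disjoint, so any hitting set needs a separate point for each — at least 3. Hence 3 is optimal.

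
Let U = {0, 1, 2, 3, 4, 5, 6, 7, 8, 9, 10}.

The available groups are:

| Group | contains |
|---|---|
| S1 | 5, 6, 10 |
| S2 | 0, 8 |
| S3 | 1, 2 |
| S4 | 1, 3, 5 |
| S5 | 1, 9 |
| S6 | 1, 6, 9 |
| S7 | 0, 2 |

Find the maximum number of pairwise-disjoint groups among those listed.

3

S1, S2, S3 are pairwise disjoint (S1={5,6,10}; S2={0,8}; S3={1,2}).
Every remaining group overlaps one of these, and no 4 of the listed groups are pairwise disjoint, so 3 is the maximum.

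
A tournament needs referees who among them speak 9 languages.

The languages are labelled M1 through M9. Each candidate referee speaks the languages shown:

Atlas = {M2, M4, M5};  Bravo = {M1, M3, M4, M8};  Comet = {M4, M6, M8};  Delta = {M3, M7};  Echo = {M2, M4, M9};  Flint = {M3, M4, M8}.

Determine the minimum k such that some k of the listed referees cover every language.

5

Atlas and Bravo and Comet and Delta and Echo together: Atlas ∪ Bravo ∪ Comet ∪ Delta ∪ Echo = {M1, M2, M3, M4, M5, M6, M7, M8, M9} — every language is covered.
No 4 of the 6 referees cover everything (all 15 combinations miss at least one language), so 5 is optimal.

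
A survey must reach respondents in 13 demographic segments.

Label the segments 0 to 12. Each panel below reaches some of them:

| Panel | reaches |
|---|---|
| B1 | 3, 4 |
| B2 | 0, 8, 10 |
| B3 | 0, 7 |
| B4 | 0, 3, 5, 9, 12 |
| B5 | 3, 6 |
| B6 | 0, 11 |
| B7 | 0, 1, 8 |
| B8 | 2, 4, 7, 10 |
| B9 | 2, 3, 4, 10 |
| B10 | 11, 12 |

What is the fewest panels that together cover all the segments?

5

B4 and B5 and B6 and B7 and B8 together: B4 ∪ B5 ∪ B6 ∪ B7 ∪ B8 = {0, 1, 2, 3, 4, 5, 6, 7, 8, 9, 10, 11, 12} — every segment is covered.
No 4 of the 10 panels cover everything (all 210 combinations miss at least one segment), so 5 is optimal.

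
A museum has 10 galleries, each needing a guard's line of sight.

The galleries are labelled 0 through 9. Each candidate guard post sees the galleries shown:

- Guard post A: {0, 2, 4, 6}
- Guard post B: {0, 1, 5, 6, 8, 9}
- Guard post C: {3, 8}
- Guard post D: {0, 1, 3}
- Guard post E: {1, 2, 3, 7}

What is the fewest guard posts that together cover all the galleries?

A and B and E together: A ∪ B ∪ E = {0, 1, 2, 3, 4, 5, 6, 7, 8, 9} — every gallery is covered.
Only A contains 4, so A is forced; the remaining 6 galleries need at least 2 more guard posts (each remaining guard post adds at most 4) — so at least 3 guard posts are needed, and 3 is optimal.

3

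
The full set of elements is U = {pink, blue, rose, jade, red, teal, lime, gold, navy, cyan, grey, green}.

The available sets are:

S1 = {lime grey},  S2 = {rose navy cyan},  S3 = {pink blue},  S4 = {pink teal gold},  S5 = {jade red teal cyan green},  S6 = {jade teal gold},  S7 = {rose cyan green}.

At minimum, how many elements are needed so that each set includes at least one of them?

The 4 elements {blue, teal, lime, cyan} hit every set.
The sets S1, S2, S3, S6 are pairwise disjoint, so any hitting set needs a separate element for each — at least 4. Hence 4 is optimal.

4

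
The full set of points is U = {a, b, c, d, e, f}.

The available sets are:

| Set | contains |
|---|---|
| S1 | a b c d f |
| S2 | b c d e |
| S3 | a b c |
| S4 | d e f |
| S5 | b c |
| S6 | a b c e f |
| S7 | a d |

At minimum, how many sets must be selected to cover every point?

S3 and S4 cover everything between them: the union {a, b, c, d, e, f} is all of U.
No single set has all 6 points (the largest, S1, has 5), so 2 is optimal.

2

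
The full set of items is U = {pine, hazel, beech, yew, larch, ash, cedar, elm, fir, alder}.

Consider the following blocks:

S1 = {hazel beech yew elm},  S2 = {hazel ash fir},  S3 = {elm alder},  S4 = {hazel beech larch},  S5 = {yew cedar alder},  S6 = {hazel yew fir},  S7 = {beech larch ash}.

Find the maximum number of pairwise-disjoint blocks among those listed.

S3, S6, S7 are pairwise disjoint (S3={elm,alder}; S6={hazel,yew,fir}; S7={beech,larch,ash}).
Every remaining block overlaps one of these, and no 4 of the listed blocks are pairwise disjoint, so 3 is the maximum.

3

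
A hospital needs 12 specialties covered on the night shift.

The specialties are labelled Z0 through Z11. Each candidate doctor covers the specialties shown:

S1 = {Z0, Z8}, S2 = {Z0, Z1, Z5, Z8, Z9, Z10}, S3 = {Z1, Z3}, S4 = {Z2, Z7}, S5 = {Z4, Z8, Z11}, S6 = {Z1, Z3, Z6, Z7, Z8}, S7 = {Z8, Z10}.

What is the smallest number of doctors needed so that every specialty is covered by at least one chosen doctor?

S2 and S4 and S5 and S6 together: S2 ∪ S4 ∪ S5 ∪ S6 = {Z0, Z1, Z2, Z3, Z4, Z5, Z6, Z7, Z8, Z9, Z10, Z11} — every specialty is covered.
No 3 of the 7 doctors cover everything (all 35 combinations miss at least one specialty), so 4 is optimal.

4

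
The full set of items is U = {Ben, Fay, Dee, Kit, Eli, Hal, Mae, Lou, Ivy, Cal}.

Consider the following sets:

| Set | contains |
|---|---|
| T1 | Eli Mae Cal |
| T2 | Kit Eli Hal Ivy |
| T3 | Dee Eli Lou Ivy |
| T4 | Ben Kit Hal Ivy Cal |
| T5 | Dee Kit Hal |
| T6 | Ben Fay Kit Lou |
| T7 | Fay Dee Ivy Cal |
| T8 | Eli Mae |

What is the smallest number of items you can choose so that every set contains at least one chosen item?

3

Take H = {Dee, Kit, Eli}. Each listed set contains at least one of these, so H is a hitting set of size 3.
No choice of 2 items meets every set, so 3 is the minimum.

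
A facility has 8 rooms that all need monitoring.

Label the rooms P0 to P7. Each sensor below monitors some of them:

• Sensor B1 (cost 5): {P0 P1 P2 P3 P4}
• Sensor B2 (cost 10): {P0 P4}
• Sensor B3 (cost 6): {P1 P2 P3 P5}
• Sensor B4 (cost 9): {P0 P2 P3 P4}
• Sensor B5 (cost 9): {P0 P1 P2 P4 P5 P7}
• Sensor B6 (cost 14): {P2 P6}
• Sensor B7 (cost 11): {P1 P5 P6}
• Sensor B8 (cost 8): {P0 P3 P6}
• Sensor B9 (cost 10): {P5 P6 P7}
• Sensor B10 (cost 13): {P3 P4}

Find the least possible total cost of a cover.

15

B1, B9 together cover every room (B1 ∪ B9 = {P0, P1, P2, P3, P4, P5, P6, P7}); total cost 5 + 10 = 15.
No covering selection has total cost below 15.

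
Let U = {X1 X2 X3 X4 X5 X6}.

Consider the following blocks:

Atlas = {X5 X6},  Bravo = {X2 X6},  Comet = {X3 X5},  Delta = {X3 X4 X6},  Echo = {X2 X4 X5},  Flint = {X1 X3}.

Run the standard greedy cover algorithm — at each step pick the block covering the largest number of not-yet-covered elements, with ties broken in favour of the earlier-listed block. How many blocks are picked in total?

3

Greedy: pick Delta (covers 3 new) → pick Echo (covers 2 new) → pick Flint (covers 1 new). Total picks: 3.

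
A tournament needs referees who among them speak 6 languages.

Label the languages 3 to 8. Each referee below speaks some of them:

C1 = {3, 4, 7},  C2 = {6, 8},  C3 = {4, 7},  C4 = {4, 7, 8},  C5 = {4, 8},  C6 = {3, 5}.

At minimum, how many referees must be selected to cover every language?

3

C2 and C3 and C6 together: C2 ∪ C3 ∪ C6 = {3, 4, 5, 6, 7, 8} — every language is covered.
Only C6 contains 5, so C6 is forced; the remaining 4 languages need at least 2 more referees (each remaining referee adds at most 3) — so at least 3 referees are needed, and 3 is optimal.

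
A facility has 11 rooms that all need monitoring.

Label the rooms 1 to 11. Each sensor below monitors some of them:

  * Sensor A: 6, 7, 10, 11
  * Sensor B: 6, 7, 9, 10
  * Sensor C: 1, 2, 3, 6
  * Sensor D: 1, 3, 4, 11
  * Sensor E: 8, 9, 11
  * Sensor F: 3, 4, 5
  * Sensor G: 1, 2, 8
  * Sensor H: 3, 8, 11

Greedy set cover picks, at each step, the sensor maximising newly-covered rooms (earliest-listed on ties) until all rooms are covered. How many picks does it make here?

Greedy: pick A (covers 4 new) → pick C (covers 3 new) → pick E (covers 2 new) → pick F (covers 2 new). Total picks: 4.

4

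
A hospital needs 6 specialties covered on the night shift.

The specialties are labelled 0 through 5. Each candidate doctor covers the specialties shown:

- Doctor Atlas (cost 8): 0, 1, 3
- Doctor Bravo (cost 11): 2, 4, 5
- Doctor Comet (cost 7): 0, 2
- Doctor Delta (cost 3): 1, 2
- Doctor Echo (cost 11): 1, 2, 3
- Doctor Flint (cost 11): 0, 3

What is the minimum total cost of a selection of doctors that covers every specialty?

19

Atlas, Bravo together cover every specialty (Atlas ∪ Bravo = {0, 1, 2, 3, 4, 5}); total cost 8 + 11 = 19.
The greedy pick Delta, Atlas, Bravo costs 22; no covering selection beats 19.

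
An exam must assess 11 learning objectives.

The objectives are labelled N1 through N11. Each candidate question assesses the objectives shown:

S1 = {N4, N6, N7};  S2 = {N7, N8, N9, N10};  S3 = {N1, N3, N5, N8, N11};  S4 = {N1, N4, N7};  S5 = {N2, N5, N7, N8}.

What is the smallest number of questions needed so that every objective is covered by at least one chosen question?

S1 and S2 and S3 and S5 together: S1 ∪ S2 ∪ S3 ∪ S5 = {N1, N2, N3, N4, N5, N6, N7, N8, N9, N10, N11} — every objective is covered.
Only S5 contains N2, so S5 is forced; the remaining 7 objectives need at least 3 more questions (each remaining question adds at most 3) — so at least 4 questions are needed, and 4 is optimal.

4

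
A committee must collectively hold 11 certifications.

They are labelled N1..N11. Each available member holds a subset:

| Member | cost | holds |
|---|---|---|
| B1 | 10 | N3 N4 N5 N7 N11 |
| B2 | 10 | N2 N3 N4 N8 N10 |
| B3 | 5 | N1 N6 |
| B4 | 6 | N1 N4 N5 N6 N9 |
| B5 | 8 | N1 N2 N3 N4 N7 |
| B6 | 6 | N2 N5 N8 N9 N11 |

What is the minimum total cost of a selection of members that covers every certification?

B1, B2, B4 together cover every certification (B1 ∪ B2 ∪ B4 = {N1, N2, N3, N4, N5, N6, N7, N8, N9, N10, N11}); total cost 10 + 10 + 6 = 26.
The greedy pick B4, B6, B5, B2 costs 30; no covering selection beats 26.

26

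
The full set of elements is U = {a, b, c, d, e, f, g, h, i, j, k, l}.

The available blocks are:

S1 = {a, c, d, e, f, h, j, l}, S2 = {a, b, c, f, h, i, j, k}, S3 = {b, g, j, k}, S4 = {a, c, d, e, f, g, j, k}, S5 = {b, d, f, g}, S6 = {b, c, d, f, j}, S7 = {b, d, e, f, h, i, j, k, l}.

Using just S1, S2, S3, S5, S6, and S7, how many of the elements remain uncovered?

0

Union of S1, S2, S3, S5, S6, S7 = {a, b, c, d, e, f, g, h, i, j, k, l} — that's every element, so 0 are uncovered.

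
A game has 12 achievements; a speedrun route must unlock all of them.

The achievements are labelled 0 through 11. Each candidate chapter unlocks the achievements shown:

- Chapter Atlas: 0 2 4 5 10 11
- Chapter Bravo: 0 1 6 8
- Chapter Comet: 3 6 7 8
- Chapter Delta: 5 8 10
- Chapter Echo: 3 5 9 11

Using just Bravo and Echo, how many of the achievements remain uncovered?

4

Union of Bravo, Echo = {0, 1, 3, 5, 6, 8, 9, 11}.
Not covered: 2, 4, 7, 10 — 4 achievements.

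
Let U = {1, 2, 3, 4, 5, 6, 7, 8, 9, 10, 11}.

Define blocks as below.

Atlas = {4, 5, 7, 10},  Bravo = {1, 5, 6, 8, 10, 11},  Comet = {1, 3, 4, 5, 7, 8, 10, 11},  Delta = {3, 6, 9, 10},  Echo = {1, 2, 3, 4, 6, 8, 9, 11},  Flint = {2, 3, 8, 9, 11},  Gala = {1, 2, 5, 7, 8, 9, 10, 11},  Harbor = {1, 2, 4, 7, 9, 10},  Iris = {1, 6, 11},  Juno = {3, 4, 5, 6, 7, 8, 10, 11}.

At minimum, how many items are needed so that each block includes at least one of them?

2

Take H = {10, 11}. Each listed block contains at least one of these, so H is a hitting set of size 2.
The blocks Atlas, Iris are pairwise disjoint, so any hitting set needs a separate item for each — at least 2. Hence 2 is optimal.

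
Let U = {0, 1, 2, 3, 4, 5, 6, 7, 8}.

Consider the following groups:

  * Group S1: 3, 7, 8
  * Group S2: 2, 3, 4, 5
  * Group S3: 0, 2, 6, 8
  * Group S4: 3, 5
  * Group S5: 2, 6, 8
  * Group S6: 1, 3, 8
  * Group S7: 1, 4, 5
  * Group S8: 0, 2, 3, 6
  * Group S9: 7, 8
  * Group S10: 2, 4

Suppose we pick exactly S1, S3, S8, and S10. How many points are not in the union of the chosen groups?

2

Union of S1, S3, S8, S10 = {0, 2, 3, 4, 6, 7, 8}.
Not covered: 1, 5 — 2 points.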